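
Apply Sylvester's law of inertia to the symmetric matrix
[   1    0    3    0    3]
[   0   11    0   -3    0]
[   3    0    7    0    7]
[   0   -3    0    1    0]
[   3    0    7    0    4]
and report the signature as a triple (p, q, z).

step 0: pivot 1 → sign +
step 1: pivot 11 → sign +
step 2: pivot -2 → sign −
step 3: pivot 2/11 → sign +
step 4: pivot -3 → sign −
signature = (3, 2, 0)

Answer: (3, 2, 0)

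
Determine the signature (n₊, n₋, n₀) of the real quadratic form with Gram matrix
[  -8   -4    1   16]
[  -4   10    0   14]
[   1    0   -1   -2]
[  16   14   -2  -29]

Answer: (2, 2, 0)

Derivation:
step 0: pivot -8 → sign −
step 1: pivot 12 → sign +
step 2: pivot -43/48 → sign −
step 3: pivot 3/43 → sign +
signature = (2, 2, 0)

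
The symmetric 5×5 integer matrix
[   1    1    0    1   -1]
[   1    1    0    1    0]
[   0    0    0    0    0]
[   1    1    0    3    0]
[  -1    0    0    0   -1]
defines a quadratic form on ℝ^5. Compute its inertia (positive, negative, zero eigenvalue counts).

step 0: pivot 1 → sign +
step 1: pivot 2 → sign +
step 2: pivot -5/2 → sign −
step 3: pivot 2/5 → sign +
step 4: row/col 4 already zero → sign 0
signature = (3, 1, 1)

Answer: (3, 1, 1)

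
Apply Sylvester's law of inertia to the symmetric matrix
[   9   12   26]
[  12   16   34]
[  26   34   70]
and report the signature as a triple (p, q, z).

step 0: pivot 9 → sign +
step 1: pivot -46/9 → sign −
step 2: pivot 2/23 → sign +
signature = (2, 1, 0)

Answer: (2, 1, 0)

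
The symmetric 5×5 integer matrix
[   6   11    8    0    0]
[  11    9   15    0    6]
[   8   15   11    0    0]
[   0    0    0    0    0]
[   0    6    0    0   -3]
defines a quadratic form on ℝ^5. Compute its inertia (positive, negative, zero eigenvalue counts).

step 0: pivot 6 → sign +
step 1: pivot -67/6 → sign −
step 2: pivot 23/67 → sign +
step 3: pivot 3/23 → sign +
step 4: row/col 4 already zero → sign 0
signature = (3, 1, 1)

Answer: (3, 1, 1)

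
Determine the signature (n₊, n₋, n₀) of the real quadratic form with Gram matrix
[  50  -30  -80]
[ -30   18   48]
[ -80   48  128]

Answer: (1, 0, 2)

Derivation:
step 0: pivot 50 → sign +
step 1: row/col 1 already zero → sign 0
step 2: row/col 2 already zero → sign 0
signature = (1, 0, 2)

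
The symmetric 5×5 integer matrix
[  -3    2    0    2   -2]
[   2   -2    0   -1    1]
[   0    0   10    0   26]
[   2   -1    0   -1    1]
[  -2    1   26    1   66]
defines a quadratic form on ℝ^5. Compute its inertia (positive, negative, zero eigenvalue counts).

step 0: pivot -3 → sign −
step 1: pivot -2/3 → sign −
step 2: pivot 10 → sign +
step 3: pivot 1/2 → sign +
step 4: pivot -3/5 → sign −
signature = (2, 3, 0)

Answer: (2, 3, 0)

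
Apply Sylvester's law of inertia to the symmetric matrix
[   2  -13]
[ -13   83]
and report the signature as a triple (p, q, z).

step 0: pivot 2 → sign +
step 1: pivot -3/2 → sign −
signature = (1, 1, 0)

Answer: (1, 1, 0)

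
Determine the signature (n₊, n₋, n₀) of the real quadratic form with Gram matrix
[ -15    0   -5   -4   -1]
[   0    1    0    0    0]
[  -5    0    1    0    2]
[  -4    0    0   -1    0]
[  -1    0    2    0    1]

Answer: (3, 2, 0)

Derivation:
step 0: pivot -15 → sign −
step 1: pivot 1 → sign +
step 2: pivot 8/3 → sign +
step 3: pivot -3/5 → sign −
step 4: pivot 3/8 → sign +
signature = (3, 2, 0)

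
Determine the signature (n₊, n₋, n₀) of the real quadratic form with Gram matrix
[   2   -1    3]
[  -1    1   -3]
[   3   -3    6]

Answer: (2, 1, 0)

Derivation:
step 0: pivot 2 → sign +
step 1: pivot 1/2 → sign +
step 2: pivot -3 → sign −
signature = (2, 1, 0)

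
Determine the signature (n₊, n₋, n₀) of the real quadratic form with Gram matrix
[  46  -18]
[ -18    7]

step 0: pivot 46 → sign +
step 1: pivot -1/23 → sign −
signature = (1, 1, 0)

Answer: (1, 1, 0)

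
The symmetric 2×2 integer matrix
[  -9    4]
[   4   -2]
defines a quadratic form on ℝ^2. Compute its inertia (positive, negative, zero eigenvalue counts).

Answer: (0, 2, 0)

Derivation:
step 0: pivot -9 → sign −
step 1: pivot -2/9 → sign −
signature = (0, 2, 0)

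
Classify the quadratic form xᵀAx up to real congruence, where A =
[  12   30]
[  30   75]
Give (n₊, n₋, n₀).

Answer: (1, 0, 1)

Derivation:
step 0: pivot 12 → sign +
step 1: row/col 1 already zero → sign 0
signature = (1, 0, 1)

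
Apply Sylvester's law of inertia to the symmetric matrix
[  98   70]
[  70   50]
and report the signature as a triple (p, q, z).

Answer: (1, 0, 1)

Derivation:
step 0: pivot 98 → sign +
step 1: row/col 1 already zero → sign 0
signature = (1, 0, 1)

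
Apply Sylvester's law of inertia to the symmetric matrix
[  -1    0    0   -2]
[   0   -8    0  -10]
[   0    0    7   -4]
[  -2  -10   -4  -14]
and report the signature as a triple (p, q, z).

step 0: pivot -1 → sign −
step 1: pivot -8 → sign −
step 2: pivot 7 → sign +
step 3: pivot 3/14 → sign +
signature = (2, 2, 0)

Answer: (2, 2, 0)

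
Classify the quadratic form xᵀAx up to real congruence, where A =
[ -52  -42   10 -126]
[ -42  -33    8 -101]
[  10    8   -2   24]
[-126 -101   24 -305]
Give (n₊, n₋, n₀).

step 0: pivot -52 → sign −
step 1: pivot 12/13 → sign +
step 2: pivot -1/12 → sign −
step 3: row/col 3 already zero → sign 0
signature = (1, 2, 1)

Answer: (1, 2, 1)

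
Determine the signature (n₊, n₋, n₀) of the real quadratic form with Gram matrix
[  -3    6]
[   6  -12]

step 0: pivot -3 → sign −
step 1: row/col 1 already zero → sign 0
signature = (0, 1, 1)

Answer: (0, 1, 1)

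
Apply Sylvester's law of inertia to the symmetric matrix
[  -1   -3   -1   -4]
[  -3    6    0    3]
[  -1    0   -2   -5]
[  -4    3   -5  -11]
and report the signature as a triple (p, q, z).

step 0: pivot -1 → sign −
step 1: pivot 15 → sign +
step 2: pivot -8/5 → sign −
step 3: row/col 3 already zero → sign 0
signature = (1, 2, 1)

Answer: (1, 2, 1)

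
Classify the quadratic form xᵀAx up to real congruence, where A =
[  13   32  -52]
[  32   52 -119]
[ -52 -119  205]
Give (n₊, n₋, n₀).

Answer: (2, 1, 0)

Derivation:
step 0: pivot 13 → sign +
step 1: pivot -348/13 → sign −
step 2: pivot 3/116 → sign +
signature = (2, 1, 0)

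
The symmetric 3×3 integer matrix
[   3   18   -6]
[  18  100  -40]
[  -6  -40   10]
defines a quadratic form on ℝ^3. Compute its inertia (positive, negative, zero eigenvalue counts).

Answer: (1, 1, 1)

Derivation:
step 0: pivot 3 → sign +
step 1: pivot -8 → sign −
step 2: row/col 2 already zero → sign 0
signature = (1, 1, 1)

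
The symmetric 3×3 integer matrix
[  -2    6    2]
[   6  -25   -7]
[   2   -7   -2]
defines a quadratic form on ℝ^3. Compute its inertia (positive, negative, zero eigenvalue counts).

step 0: pivot -2 → sign −
step 1: pivot -7 → sign −
step 2: pivot 1/7 → sign +
signature = (1, 2, 0)

Answer: (1, 2, 0)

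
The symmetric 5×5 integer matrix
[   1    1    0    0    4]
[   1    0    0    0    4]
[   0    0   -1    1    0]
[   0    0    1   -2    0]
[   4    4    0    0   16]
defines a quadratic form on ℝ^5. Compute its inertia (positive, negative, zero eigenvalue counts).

Answer: (1, 3, 1)

Derivation:
step 0: pivot 1 → sign +
step 1: pivot -1 → sign −
step 2: pivot -1 → sign −
step 3: pivot -1 → sign −
step 4: row/col 4 already zero → sign 0
signature = (1, 3, 1)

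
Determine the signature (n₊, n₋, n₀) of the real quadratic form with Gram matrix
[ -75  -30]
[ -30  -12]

Answer: (0, 1, 1)

Derivation:
step 0: pivot -75 → sign −
step 1: row/col 1 already zero → sign 0
signature = (0, 1, 1)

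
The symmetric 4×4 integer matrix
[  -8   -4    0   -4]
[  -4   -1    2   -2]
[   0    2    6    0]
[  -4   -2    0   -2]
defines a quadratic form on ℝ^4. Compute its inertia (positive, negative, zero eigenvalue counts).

step 0: pivot -8 → sign −
step 1: pivot 1 → sign +
step 2: pivot 2 → sign +
step 3: row/col 3 already zero → sign 0
signature = (2, 1, 1)

Answer: (2, 1, 1)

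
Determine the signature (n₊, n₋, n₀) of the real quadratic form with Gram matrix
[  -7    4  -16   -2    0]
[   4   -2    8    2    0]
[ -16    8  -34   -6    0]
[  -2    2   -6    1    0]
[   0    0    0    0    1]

Answer: (3, 2, 0)

Derivation:
step 0: pivot -7 → sign −
step 1: pivot 2/7 → sign +
step 2: pivot -2 → sign −
step 3: pivot 1 → sign +
step 4: pivot 1 → sign +
signature = (3, 2, 0)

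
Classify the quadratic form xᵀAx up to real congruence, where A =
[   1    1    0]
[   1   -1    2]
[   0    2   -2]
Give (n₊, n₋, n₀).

Answer: (1, 1, 1)

Derivation:
step 0: pivot 1 → sign +
step 1: pivot -2 → sign −
step 2: row/col 2 already zero → sign 0
signature = (1, 1, 1)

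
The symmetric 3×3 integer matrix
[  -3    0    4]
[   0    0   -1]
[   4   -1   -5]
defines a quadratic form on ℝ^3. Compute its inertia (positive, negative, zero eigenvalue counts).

step 0: pivot -3 → sign −
step 1: pivot 1/3 → sign +
step 2: pivot -3 → sign −
signature = (1, 2, 0)

Answer: (1, 2, 0)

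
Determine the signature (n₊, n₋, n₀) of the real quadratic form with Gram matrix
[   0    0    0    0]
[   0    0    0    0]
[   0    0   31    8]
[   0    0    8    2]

Answer: (1, 1, 2)

Derivation:
step 0: pivot 31 → sign +
step 1: pivot -2/31 → sign −
step 2: row/col 2 already zero → sign 0
step 3: row/col 3 already zero → sign 0
signature = (1, 1, 2)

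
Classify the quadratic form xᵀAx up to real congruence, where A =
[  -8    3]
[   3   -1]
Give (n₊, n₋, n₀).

Answer: (1, 1, 0)

Derivation:
step 0: pivot -8 → sign −
step 1: pivot 1/8 → sign +
signature = (1, 1, 0)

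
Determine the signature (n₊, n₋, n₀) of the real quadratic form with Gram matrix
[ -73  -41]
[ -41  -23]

step 0: pivot -73 → sign −
step 1: pivot 2/73 → sign +
signature = (1, 1, 0)

Answer: (1, 1, 0)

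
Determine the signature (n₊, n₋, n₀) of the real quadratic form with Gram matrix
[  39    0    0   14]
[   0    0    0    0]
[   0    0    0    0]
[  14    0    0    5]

Answer: (1, 1, 2)

Derivation:
step 0: pivot 39 → sign +
step 1: pivot -1/39 → sign −
step 2: row/col 2 already zero → sign 0
step 3: row/col 3 already zero → sign 0
signature = (1, 1, 2)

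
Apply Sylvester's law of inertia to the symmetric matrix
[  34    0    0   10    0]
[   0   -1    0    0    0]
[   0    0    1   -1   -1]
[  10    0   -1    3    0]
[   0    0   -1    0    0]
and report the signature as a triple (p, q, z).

Answer: (3, 2, 0)

Derivation:
step 0: pivot 34 → sign +
step 1: pivot -1 → sign −
step 2: pivot 1 → sign +
step 3: pivot -16/17 → sign −
step 4: pivot 1/16 → sign +
signature = (3, 2, 0)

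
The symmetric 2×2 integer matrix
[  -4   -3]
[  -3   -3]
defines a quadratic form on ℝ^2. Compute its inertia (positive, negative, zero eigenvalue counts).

Answer: (0, 2, 0)

Derivation:
step 0: pivot -4 → sign −
step 1: pivot -3/4 → sign −
signature = (0, 2, 0)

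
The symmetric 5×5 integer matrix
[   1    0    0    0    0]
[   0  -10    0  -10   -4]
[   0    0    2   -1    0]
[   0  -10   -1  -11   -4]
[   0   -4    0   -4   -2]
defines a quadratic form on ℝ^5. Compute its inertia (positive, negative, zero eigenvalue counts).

Answer: (2, 3, 0)

Derivation:
step 0: pivot 1 → sign +
step 1: pivot -10 → sign −
step 2: pivot 2 → sign +
step 3: pivot -3/2 → sign −
step 4: pivot -2/5 → sign −
signature = (2, 3, 0)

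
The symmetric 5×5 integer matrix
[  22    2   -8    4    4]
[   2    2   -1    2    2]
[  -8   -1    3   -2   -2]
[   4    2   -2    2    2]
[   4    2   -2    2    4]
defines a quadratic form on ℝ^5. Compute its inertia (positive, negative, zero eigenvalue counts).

step 0: pivot 22 → sign +
step 1: pivot 20/11 → sign +
step 2: pivot 1/20 → sign +
step 3: pivot -2 → sign −
step 4: pivot 2 → sign +
signature = (4, 1, 0)

Answer: (4, 1, 0)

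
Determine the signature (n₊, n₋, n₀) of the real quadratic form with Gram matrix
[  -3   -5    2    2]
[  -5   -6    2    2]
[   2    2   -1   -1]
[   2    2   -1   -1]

step 0: pivot -3 → sign −
step 1: pivot 7/3 → sign +
step 2: pivot -3/7 → sign −
step 3: row/col 3 already zero → sign 0
signature = (1, 2, 1)

Answer: (1, 2, 1)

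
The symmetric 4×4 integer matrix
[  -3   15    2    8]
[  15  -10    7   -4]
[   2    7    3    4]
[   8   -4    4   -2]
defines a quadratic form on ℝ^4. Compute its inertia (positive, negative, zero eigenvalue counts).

step 0: pivot -3 → sign −
step 1: pivot 65 → sign +
step 2: pivot -22/195 → sign −
step 3: pivot -6/11 → sign −
signature = (1, 3, 0)

Answer: (1, 3, 0)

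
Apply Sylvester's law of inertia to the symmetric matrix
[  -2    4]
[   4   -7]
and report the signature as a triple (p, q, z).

Answer: (1, 1, 0)

Derivation:
step 0: pivot -2 → sign −
step 1: pivot 1 → sign +
signature = (1, 1, 0)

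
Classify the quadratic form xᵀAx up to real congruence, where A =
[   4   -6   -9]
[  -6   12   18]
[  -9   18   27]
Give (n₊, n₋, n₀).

step 0: pivot 4 → sign +
step 1: pivot 3 → sign +
step 2: row/col 2 already zero → sign 0
signature = (2, 0, 1)

Answer: (2, 0, 1)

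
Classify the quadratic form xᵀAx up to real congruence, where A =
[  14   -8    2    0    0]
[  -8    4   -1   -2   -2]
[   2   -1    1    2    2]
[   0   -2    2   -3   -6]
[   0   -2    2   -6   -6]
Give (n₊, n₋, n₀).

Answer: (3, 2, 0)

Derivation:
step 0: pivot 14 → sign +
step 1: pivot -4/7 → sign −
step 2: pivot 3/4 → sign +
step 3: pivot 1 → sign +
step 4: pivot -6 → sign −
signature = (3, 2, 0)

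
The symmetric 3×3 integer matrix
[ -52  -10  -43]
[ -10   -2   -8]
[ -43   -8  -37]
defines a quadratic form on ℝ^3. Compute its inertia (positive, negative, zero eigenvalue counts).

Answer: (0, 3, 0)

Derivation:
step 0: pivot -52 → sign −
step 1: pivot -1/13 → sign −
step 2: pivot -1/2 → sign −
signature = (0, 3, 0)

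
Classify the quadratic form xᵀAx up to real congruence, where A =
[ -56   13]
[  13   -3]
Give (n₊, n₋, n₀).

step 0: pivot -56 → sign −
step 1: pivot 1/56 → sign +
signature = (1, 1, 0)

Answer: (1, 1, 0)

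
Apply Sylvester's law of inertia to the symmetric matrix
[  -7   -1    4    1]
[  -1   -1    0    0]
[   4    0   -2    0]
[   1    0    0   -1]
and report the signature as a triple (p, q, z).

Answer: (1, 3, 0)

Derivation:
step 0: pivot -7 → sign −
step 1: pivot -6/7 → sign −
step 2: pivot 2/3 → sign +
step 3: pivot -3/2 → sign −
signature = (1, 3, 0)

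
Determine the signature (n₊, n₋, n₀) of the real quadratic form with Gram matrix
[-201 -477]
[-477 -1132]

Answer: (0, 2, 0)

Derivation:
step 0: pivot -201 → sign −
step 1: pivot -1/67 → sign −
signature = (0, 2, 0)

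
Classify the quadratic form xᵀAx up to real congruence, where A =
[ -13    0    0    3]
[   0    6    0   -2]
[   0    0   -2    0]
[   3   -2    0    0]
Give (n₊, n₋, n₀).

step 0: pivot -13 → sign −
step 1: pivot 6 → sign +
step 2: pivot -2 → sign −
step 3: pivot 1/39 → sign +
signature = (2, 2, 0)

Answer: (2, 2, 0)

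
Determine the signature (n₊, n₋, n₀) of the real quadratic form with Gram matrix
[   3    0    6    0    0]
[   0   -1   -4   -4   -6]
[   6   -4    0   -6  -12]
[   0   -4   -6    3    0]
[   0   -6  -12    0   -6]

step 0: pivot 3 → sign +
step 1: pivot -1 → sign −
step 2: pivot 4 → sign +
step 3: pivot -6 → sign −
step 4: row/col 4 already zero → sign 0
signature = (2, 2, 1)

Answer: (2, 2, 1)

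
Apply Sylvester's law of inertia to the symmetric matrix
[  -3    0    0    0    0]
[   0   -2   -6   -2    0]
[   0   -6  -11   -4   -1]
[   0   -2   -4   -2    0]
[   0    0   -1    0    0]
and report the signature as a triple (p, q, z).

step 0: pivot -3 → sign −
step 1: pivot -2 → sign −
step 2: pivot 7 → sign +
step 3: pivot -4/7 → sign −
step 4: row/col 4 already zero → sign 0
signature = (1, 3, 1)

Answer: (1, 3, 1)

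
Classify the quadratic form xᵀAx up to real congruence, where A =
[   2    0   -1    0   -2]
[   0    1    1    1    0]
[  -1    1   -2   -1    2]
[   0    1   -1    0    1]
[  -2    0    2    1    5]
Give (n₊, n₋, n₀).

Answer: (4, 1, 0)

Derivation:
step 0: pivot 2 → sign +
step 1: pivot 1 → sign +
step 2: pivot -7/2 → sign −
step 3: pivot 1/7 → sign +
step 4: pivot 2 → sign +
signature = (4, 1, 0)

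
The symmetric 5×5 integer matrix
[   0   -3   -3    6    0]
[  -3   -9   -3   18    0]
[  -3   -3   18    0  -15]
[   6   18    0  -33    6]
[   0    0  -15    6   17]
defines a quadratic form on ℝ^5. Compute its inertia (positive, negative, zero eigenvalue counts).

Answer: (4, 1, 0)

Derivation:
step 0: pivot -9 → sign −
step 1: pivot 1 → sign +
step 2: pivot 15 → sign +
step 3: pivot 3/5 → sign +
step 4: pivot 2 → sign +
signature = (4, 1, 0)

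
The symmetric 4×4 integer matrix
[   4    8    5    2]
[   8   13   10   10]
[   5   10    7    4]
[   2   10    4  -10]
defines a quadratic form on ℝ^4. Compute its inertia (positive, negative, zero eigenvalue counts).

Answer: (2, 2, 0)

Derivation:
step 0: pivot 4 → sign +
step 1: pivot -3 → sign −
step 2: pivot 3/4 → sign +
step 3: pivot -2 → sign −
signature = (2, 2, 0)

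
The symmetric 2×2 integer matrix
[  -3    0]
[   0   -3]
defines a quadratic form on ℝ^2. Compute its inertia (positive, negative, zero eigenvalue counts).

step 0: pivot -3 → sign −
step 1: pivot -3 → sign −
signature = (0, 2, 0)

Answer: (0, 2, 0)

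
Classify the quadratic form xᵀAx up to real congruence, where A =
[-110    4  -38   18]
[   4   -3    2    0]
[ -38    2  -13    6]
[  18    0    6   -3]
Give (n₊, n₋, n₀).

Answer: (2, 2, 0)

Derivation:
step 0: pivot -110 → sign −
step 1: pivot -157/55 → sign −
step 2: pivot 41/157 → sign +
step 3: pivot 3/41 → sign +
signature = (2, 2, 0)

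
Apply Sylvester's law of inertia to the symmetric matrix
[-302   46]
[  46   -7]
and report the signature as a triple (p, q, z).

Answer: (1, 1, 0)

Derivation:
step 0: pivot -302 → sign −
step 1: pivot 1/151 → sign +
signature = (1, 1, 0)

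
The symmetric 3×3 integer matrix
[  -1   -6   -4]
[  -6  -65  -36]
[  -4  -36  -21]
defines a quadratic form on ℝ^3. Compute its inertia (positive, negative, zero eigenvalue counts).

step 0: pivot -1 → sign −
step 1: pivot -29 → sign −
step 2: pivot -1/29 → sign −
signature = (0, 3, 0)

Answer: (0, 3, 0)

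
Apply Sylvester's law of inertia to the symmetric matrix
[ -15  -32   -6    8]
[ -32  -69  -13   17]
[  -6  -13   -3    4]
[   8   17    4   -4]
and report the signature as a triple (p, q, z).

Answer: (1, 3, 0)

Derivation:
step 0: pivot -15 → sign −
step 1: pivot -11/15 → sign −
step 2: pivot -6/11 → sign −
step 3: pivot 3/2 → sign +
signature = (1, 3, 0)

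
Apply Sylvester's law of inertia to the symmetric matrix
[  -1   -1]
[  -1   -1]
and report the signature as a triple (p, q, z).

Answer: (0, 1, 1)

Derivation:
step 0: pivot -1 → sign −
step 1: row/col 1 already zero → sign 0
signature = (0, 1, 1)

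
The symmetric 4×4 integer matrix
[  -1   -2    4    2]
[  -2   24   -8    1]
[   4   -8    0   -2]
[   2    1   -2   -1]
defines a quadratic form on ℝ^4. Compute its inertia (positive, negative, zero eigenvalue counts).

Answer: (2, 1, 1)

Derivation:
step 0: pivot -1 → sign −
step 1: pivot 28 → sign +
step 2: pivot 48/7 → sign +
step 3: row/col 3 already zero → sign 0
signature = (2, 1, 1)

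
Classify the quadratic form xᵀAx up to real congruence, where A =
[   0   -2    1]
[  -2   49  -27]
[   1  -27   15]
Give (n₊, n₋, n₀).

Answer: (2, 1, 0)

Derivation:
step 0: pivot 49 → sign +
step 1: pivot -4/49 → sign −
step 2: pivot 1/4 → sign +
signature = (2, 1, 0)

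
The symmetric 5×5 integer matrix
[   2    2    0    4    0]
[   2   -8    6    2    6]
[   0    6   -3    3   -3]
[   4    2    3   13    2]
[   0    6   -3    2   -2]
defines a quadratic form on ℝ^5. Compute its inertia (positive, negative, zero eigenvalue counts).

Answer: (3, 2, 0)

Derivation:
step 0: pivot 2 → sign +
step 1: pivot -10 → sign −
step 2: pivot 3/5 → sign +
step 3: pivot 1 → sign +
step 4: pivot -1 → sign −
signature = (3, 2, 0)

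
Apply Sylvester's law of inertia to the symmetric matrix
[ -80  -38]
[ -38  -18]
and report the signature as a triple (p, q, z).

Answer: (1, 1, 0)

Derivation:
step 0: pivot -80 → sign −
step 1: pivot 1/20 → sign +
signature = (1, 1, 0)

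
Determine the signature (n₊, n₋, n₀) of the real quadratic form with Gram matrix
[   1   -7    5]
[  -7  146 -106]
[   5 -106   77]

step 0: pivot 1 → sign +
step 1: pivot 97 → sign +
step 2: pivot 3/97 → sign +
signature = (3, 0, 0)

Answer: (3, 0, 0)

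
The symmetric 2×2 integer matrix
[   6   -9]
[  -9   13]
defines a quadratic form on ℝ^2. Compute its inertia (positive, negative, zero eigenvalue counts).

step 0: pivot 6 → sign +
step 1: pivot -1/2 → sign −
signature = (1, 1, 0)

Answer: (1, 1, 0)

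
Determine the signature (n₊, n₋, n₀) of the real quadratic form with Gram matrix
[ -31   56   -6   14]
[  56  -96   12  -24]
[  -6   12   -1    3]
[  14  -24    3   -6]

Answer: (1, 2, 1)

Derivation:
step 0: pivot -31 → sign −
step 1: pivot 160/31 → sign +
step 2: pivot -1/10 → sign −
step 3: row/col 3 already zero → sign 0
signature = (1, 2, 1)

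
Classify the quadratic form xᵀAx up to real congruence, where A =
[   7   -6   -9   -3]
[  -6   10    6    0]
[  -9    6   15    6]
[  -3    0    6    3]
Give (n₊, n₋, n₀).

Answer: (3, 1, 0)

Derivation:
step 0: pivot 7 → sign +
step 1: pivot 34/7 → sign +
step 2: pivot 48/17 → sign +
step 3: pivot -3/16 → sign −
signature = (3, 1, 0)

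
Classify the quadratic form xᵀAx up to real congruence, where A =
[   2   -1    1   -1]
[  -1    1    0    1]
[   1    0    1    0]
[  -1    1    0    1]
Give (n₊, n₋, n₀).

Answer: (2, 0, 2)

Derivation:
step 0: pivot 2 → sign +
step 1: pivot 1/2 → sign +
step 2: row/col 2 already zero → sign 0
step 3: row/col 3 already zero → sign 0
signature = (2, 0, 2)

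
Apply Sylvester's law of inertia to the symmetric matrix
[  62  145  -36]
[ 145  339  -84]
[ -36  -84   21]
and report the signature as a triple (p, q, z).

step 0: pivot 62 → sign +
step 1: pivot -7/62 → sign −
step 2: pivot 3/7 → sign +
signature = (2, 1, 0)

Answer: (2, 1, 0)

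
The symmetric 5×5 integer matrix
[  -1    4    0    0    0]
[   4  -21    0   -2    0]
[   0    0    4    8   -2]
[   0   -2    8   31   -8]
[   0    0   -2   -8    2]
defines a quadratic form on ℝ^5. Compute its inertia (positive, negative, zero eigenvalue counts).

step 0: pivot -1 → sign −
step 1: pivot -5 → sign −
step 2: pivot 4 → sign +
step 3: pivot 79/5 → sign +
step 4: pivot -1/79 → sign −
signature = (2, 3, 0)

Answer: (2, 3, 0)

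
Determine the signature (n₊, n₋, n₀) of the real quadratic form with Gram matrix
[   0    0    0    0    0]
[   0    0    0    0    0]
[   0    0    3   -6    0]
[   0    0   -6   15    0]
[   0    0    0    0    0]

Answer: (2, 0, 3)

Derivation:
step 0: pivot 3 → sign +
step 1: pivot 3 → sign +
step 2: row/col 2 already zero → sign 0
step 3: row/col 3 already zero → sign 0
step 4: row/col 4 already zero → sign 0
signature = (2, 0, 3)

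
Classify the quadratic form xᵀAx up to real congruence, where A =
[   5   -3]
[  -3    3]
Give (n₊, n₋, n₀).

Answer: (2, 0, 0)

Derivation:
step 0: pivot 5 → sign +
step 1: pivot 6/5 → sign +
signature = (2, 0, 0)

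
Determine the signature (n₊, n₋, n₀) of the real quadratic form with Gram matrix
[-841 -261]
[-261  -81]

step 0: pivot -841 → sign −
step 1: row/col 1 already zero → sign 0
signature = (0, 1, 1)

Answer: (0, 1, 1)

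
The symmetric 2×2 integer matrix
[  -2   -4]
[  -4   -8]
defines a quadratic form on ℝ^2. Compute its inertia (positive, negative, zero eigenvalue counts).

step 0: pivot -2 → sign −
step 1: row/col 1 already zero → sign 0
signature = (0, 1, 1)

Answer: (0, 1, 1)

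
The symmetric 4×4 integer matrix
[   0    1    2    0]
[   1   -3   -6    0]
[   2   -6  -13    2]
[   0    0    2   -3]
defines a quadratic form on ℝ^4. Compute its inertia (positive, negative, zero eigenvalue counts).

Answer: (2, 2, 0)

Derivation:
step 0: pivot -3 → sign −
step 1: pivot 1/3 → sign +
step 2: pivot -1 → sign −
step 3: pivot 1 → sign +
signature = (2, 2, 0)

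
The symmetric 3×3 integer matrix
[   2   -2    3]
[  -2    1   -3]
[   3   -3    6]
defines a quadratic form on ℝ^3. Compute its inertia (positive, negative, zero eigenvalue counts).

Answer: (2, 1, 0)

Derivation:
step 0: pivot 2 → sign +
step 1: pivot -1 → sign −
step 2: pivot 3/2 → sign +
signature = (2, 1, 0)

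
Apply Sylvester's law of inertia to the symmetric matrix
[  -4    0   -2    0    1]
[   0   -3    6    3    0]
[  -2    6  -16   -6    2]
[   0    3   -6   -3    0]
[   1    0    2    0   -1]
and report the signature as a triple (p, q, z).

step 0: pivot -4 → sign −
step 1: pivot -3 → sign −
step 2: pivot -3 → sign −
step 3: row/col 3 already zero → sign 0
step 4: row/col 4 already zero → sign 0
signature = (0, 3, 2)

Answer: (0, 3, 2)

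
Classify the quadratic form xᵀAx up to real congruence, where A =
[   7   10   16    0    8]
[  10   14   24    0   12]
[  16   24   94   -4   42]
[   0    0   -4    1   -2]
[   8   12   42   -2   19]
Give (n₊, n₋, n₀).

Answer: (3, 2, 0)

Derivation:
step 0: pivot 7 → sign +
step 1: pivot -2/7 → sign −
step 2: pivot 62 → sign +
step 3: pivot 23/31 → sign +
step 4: pivot -1/23 → sign −
signature = (3, 2, 0)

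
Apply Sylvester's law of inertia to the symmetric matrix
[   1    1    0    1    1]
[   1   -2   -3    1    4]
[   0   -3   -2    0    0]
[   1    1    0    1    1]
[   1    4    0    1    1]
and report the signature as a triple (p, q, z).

Answer: (2, 2, 1)

Derivation:
step 0: pivot 1 → sign +
step 1: pivot -3 → sign −
step 2: pivot 1 → sign +
step 3: pivot -6 → sign −
step 4: row/col 4 already zero → sign 0
signature = (2, 2, 1)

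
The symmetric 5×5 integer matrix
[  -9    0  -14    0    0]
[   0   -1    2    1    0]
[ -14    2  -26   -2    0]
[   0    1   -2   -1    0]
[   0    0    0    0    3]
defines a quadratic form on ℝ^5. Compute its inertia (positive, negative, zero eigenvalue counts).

Answer: (1, 3, 1)

Derivation:
step 0: pivot -9 → sign −
step 1: pivot -1 → sign −
step 2: pivot -2/9 → sign −
step 3: pivot 3 → sign +
step 4: row/col 4 already zero → sign 0
signature = (1, 3, 1)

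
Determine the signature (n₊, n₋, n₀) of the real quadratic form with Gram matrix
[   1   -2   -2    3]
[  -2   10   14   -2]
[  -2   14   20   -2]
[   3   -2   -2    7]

Answer: (3, 1, 0)

Derivation:
step 0: pivot 1 → sign +
step 1: pivot 6 → sign +
step 2: pivot -2/3 → sign −
step 3: pivot 6 → sign +
signature = (3, 1, 0)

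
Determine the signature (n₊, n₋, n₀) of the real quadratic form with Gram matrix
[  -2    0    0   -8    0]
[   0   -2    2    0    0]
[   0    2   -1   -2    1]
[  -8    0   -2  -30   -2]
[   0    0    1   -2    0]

Answer: (1, 4, 0)

Derivation:
step 0: pivot -2 → sign −
step 1: pivot -2 → sign −
step 2: pivot 1 → sign +
step 3: pivot -2 → sign −
step 4: pivot -1 → sign −
signature = (1, 4, 0)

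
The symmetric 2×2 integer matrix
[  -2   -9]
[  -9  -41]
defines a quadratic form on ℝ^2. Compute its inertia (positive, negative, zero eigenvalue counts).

Answer: (0, 2, 0)

Derivation:
step 0: pivot -2 → sign −
step 1: pivot -1/2 → sign −
signature = (0, 2, 0)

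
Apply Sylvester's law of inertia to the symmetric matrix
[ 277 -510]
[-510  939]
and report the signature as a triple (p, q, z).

step 0: pivot 277 → sign +
step 1: pivot 3/277 → sign +
signature = (2, 0, 0)

Answer: (2, 0, 0)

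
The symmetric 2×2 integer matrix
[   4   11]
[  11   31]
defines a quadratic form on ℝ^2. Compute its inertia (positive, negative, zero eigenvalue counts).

step 0: pivot 4 → sign +
step 1: pivot 3/4 → sign +
signature = (2, 0, 0)

Answer: (2, 0, 0)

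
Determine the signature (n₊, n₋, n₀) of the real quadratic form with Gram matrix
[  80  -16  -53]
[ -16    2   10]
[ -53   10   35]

step 0: pivot 80 → sign +
step 1: pivot -6/5 → sign −
step 2: pivot 3/16 → sign +
signature = (2, 1, 0)

Answer: (2, 1, 0)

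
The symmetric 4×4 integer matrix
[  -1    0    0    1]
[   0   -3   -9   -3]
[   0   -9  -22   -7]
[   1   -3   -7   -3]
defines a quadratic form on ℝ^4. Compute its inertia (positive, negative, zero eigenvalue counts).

Answer: (2, 2, 0)

Derivation:
step 0: pivot -1 → sign −
step 1: pivot -3 → sign −
step 2: pivot 5 → sign +
step 3: pivot 1/5 → sign +
signature = (2, 2, 0)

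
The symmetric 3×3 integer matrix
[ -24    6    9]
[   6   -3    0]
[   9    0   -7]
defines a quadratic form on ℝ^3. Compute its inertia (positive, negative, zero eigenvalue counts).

Answer: (0, 3, 0)

Derivation:
step 0: pivot -24 → sign −
step 1: pivot -3/2 → sign −
step 2: pivot -1/4 → sign −
signature = (0, 3, 0)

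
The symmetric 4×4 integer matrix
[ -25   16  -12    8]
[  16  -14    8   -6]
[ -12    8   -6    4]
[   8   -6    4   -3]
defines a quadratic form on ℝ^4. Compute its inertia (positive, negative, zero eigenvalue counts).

step 0: pivot -25 → sign −
step 1: pivot -94/25 → sign −
step 2: pivot -10/47 → sign −
step 3: pivot -1/5 → sign −
signature = (0, 4, 0)

Answer: (0, 4, 0)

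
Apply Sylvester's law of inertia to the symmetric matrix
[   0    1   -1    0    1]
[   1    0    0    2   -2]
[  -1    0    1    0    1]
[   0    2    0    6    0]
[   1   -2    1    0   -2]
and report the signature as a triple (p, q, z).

step 0: pivot 2 → sign +
step 1: pivot -1/2 → sign −
step 2: pivot 1 → sign +
step 3: pivot 2 → sign +
step 4: pivot 1 → sign +
signature = (4, 1, 0)

Answer: (4, 1, 0)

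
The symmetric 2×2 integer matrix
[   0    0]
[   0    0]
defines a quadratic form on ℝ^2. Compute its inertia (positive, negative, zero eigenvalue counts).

Answer: (0, 0, 2)

Derivation:
step 0: row/col 0 already zero → sign 0
step 1: row/col 1 already zero → sign 0
signature = (0, 0, 2)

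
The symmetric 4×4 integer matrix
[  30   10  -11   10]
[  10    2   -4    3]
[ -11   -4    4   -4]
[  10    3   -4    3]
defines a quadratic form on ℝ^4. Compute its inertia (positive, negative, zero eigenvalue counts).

step 0: pivot 30 → sign +
step 1: pivot -4/3 → sign −
step 2: pivot 1/20 → sign +
step 3: pivot -3/2 → sign −
signature = (2, 2, 0)

Answer: (2, 2, 0)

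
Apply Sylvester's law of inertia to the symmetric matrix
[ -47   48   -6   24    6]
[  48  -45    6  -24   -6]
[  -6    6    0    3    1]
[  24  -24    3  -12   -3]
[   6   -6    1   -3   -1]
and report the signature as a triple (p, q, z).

Answer: (3, 2, 0)

Derivation:
step 0: pivot -47 → sign −
step 1: pivot 189/47 → sign +
step 2: pivot 16/21 → sign +
step 3: pivot 3/16 → sign +
step 4: pivot -1/3 → sign −
signature = (3, 2, 0)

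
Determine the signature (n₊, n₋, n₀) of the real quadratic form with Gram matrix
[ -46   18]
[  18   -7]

Answer: (1, 1, 0)

Derivation:
step 0: pivot -46 → sign −
step 1: pivot 1/23 → sign +
signature = (1, 1, 0)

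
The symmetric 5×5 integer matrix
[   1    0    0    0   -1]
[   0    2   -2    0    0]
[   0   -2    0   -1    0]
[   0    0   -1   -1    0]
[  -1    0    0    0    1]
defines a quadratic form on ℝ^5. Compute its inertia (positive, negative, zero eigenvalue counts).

Answer: (2, 2, 1)

Derivation:
step 0: pivot 1 → sign +
step 1: pivot 2 → sign +
step 2: pivot -2 → sign −
step 3: pivot -1/2 → sign −
step 4: row/col 4 already zero → sign 0
signature = (2, 2, 1)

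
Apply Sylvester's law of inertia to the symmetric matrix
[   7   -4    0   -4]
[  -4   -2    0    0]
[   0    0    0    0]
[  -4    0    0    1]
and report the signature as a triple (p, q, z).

Answer: (1, 2, 1)

Derivation:
step 0: pivot 7 → sign +
step 1: pivot -30/7 → sign −
step 2: pivot -1/15 → sign −
step 3: row/col 3 already zero → sign 0
signature = (1, 2, 1)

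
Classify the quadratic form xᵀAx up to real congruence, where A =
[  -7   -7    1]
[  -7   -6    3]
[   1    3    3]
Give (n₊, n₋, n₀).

step 0: pivot -7 → sign −
step 1: pivot 1 → sign +
step 2: pivot -6/7 → sign −
signature = (1, 2, 0)

Answer: (1, 2, 0)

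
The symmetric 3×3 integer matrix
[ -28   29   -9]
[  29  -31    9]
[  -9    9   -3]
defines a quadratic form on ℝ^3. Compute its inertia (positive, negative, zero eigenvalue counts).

Answer: (0, 2, 1)

Derivation:
step 0: pivot -28 → sign −
step 1: pivot -27/28 → sign −
step 2: row/col 2 already zero → sign 0
signature = (0, 2, 1)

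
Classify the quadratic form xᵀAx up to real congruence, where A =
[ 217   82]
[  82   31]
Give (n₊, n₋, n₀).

step 0: pivot 217 → sign +
step 1: pivot 3/217 → sign +
signature = (2, 0, 0)

Answer: (2, 0, 0)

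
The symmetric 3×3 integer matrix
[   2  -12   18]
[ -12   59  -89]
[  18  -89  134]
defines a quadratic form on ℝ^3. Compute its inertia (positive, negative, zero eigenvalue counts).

Answer: (1, 2, 0)

Derivation:
step 0: pivot 2 → sign +
step 1: pivot -13 → sign −
step 2: pivot -3/13 → sign −
signature = (1, 2, 0)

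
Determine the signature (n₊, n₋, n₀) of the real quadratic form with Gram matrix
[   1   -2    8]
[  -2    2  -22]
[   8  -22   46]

step 0: pivot 1 → sign +
step 1: pivot -2 → sign −
step 2: row/col 2 already zero → sign 0
signature = (1, 1, 1)

Answer: (1, 1, 1)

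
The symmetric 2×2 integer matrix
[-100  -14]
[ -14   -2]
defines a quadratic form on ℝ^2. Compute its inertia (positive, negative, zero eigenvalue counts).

Answer: (0, 2, 0)

Derivation:
step 0: pivot -100 → sign −
step 1: pivot -1/25 → sign −
signature = (0, 2, 0)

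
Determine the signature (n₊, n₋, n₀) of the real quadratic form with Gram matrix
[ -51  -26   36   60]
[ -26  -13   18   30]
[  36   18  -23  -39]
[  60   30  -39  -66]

step 0: pivot -51 → sign −
step 1: pivot 13/51 → sign +
step 2: pivot 25/13 → sign +
step 3: pivot -3/25 → sign −
signature = (2, 2, 0)

Answer: (2, 2, 0)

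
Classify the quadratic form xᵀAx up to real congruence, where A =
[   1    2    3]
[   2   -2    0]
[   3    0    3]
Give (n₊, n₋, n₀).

Answer: (1, 1, 1)

Derivation:
step 0: pivot 1 → sign +
step 1: pivot -6 → sign −
step 2: row/col 2 already zero → sign 0
signature = (1, 1, 1)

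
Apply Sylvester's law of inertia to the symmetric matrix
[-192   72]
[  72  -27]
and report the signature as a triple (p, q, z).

Answer: (0, 1, 1)

Derivation:
step 0: pivot -192 → sign −
step 1: row/col 1 already zero → sign 0
signature = (0, 1, 1)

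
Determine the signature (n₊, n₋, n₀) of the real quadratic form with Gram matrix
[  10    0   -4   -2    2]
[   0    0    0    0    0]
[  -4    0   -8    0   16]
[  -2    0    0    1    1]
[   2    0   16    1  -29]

Answer: (2, 1, 2)

Derivation:
step 0: pivot 10 → sign +
step 1: pivot -48/5 → sign −
step 2: pivot 2/3 → sign +
step 3: row/col 3 already zero → sign 0
step 4: row/col 4 already zero → sign 0
signature = (2, 1, 2)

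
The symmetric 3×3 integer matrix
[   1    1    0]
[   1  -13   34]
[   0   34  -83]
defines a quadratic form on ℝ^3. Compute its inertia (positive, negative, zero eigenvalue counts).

Answer: (1, 2, 0)

Derivation:
step 0: pivot 1 → sign +
step 1: pivot -14 → sign −
step 2: pivot -3/7 → sign −
signature = (1, 2, 0)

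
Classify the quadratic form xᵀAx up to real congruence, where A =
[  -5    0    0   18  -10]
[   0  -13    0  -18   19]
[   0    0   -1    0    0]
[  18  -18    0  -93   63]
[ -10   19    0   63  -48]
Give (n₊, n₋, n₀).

step 0: pivot -5 → sign −
step 1: pivot -13 → sign −
step 2: pivot -1 → sign −
step 3: pivot -213/65 → sign −
step 4: pivot -6/71 → sign −
signature = (0, 5, 0)

Answer: (0, 5, 0)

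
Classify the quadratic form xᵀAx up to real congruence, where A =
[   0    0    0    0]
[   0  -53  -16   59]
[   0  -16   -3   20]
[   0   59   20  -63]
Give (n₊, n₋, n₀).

step 0: pivot -53 → sign −
step 1: pivot 97/53 → sign +
step 2: pivot 6/97 → sign +
step 3: row/col 3 already zero → sign 0
signature = (2, 1, 1)

Answer: (2, 1, 1)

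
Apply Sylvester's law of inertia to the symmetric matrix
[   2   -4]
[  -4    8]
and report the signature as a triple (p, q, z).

step 0: pivot 2 → sign +
step 1: row/col 1 already zero → sign 0
signature = (1, 0, 1)

Answer: (1, 0, 1)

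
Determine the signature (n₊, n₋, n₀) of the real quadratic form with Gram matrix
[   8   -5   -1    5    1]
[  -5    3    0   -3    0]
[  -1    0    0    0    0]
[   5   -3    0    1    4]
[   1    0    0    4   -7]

step 0: pivot 8 → sign +
step 1: pivot -1/8 → sign −
step 2: pivot 3 → sign +
step 3: pivot -2 → sign −
step 4: pivot 1 → sign +
signature = (3, 2, 0)

Answer: (3, 2, 0)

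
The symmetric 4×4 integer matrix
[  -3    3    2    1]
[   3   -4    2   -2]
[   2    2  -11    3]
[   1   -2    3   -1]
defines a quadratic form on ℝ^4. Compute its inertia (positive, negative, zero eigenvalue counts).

step 0: pivot -3 → sign −
step 1: pivot -1 → sign −
step 2: pivot 19/3 → sign +
step 3: pivot 6/19 → sign +
signature = (2, 2, 0)

Answer: (2, 2, 0)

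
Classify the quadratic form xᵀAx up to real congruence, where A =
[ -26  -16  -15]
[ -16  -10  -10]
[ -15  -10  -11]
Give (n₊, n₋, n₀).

step 0: pivot -26 → sign −
step 1: pivot -2/13 → sign −
step 2: pivot 3/2 → sign +
signature = (1, 2, 0)

Answer: (1, 2, 0)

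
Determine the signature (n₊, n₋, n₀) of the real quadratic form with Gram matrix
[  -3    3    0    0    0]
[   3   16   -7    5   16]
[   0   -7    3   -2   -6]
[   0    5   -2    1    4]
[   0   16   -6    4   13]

Answer: (2, 3, 0)

Derivation:
step 0: pivot -3 → sign −
step 1: pivot 19 → sign +
step 2: pivot 8/19 → sign +
step 3: pivot -3/8 → sign −
step 4: pivot -1/3 → sign −
signature = (2, 3, 0)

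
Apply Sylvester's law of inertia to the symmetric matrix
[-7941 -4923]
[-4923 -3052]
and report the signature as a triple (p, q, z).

step 0: pivot -7941 → sign −
step 1: pivot -1/2647 → sign −
signature = (0, 2, 0)

Answer: (0, 2, 0)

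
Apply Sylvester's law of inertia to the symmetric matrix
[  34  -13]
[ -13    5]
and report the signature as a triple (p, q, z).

Answer: (2, 0, 0)

Derivation:
step 0: pivot 34 → sign +
step 1: pivot 1/34 → sign +
signature = (2, 0, 0)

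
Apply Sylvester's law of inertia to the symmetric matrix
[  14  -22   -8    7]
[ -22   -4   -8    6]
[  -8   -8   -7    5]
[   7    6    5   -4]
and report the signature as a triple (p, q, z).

Answer: (1, 2, 1)

Derivation:
step 0: pivot 14 → sign +
step 1: pivot -270/7 → sign −
step 2: pivot -3/5 → sign −
step 3: row/col 3 already zero → sign 0
signature = (1, 2, 1)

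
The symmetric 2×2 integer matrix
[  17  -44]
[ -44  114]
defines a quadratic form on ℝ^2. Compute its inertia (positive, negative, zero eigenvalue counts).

Answer: (2, 0, 0)

Derivation:
step 0: pivot 17 → sign +
step 1: pivot 2/17 → sign +
signature = (2, 0, 0)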